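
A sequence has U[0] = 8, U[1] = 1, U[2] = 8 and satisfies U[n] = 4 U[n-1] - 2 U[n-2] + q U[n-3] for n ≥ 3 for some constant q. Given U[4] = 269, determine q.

5

U[3] = 30 + 8q
U[4] = 104 + 33q
So 104 + 33q = 269, giving q = 5.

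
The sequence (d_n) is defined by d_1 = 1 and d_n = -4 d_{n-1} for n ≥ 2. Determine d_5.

d_2 = -4·1 = -4
d_3 = -4·(-4) = 16
d_4 = -4·16 = -64
d_5 = -4·(-64) = 256

256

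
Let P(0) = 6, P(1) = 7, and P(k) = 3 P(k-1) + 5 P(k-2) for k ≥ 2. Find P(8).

250959

P(2) = 3·7 + 5·6 = 51
P(3) = 3·51 + 5·7 = 188
P(4) = 3·188 + 5·51 = 819
P(5) = 3·819 + 5·188 = 3397
P(6) = 3·3397 + 5·819 = 14286
P(7) = 3·14286 + 5·3397 = 59843
P(8) = 3·59843 + 5·14286 = 250959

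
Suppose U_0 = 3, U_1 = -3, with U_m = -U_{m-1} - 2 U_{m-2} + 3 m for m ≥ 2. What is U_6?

U_2 = -(-3) - 2*3 + 6 = 3
U_3 = -3 - 2*(-3) + 9 = 12
U_4 = -12 - 2*3 + 12 = -6
U_5 = -(-6) - 2*12 + 15 = -3
U_6 = -(-3) - 2*(-6) + 18 = 33

33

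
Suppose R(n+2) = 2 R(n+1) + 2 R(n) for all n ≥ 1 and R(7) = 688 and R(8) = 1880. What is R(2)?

Rearranging, R(n-2) = (R(n) - 2 R(n-1)) / 2.
R(6) = (1880 - 2*688) / 2 = 504/2 = 252
R(5) = (688 - 2*252) / 2 = 184/2 = 92
R(4) = (252 - 2*92) / 2 = 68/2 = 34
R(3) = (92 - 2*34) / 2 = 24/2 = 12
R(2) = (34 - 2*12) / 2 = 10/2 = 5

5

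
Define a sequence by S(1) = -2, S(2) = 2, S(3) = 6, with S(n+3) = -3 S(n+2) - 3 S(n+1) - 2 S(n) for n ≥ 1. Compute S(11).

2054

S(4) = -3(6) - 3(2) - 2(-2) = -20
S(5) = -3(-20) - 3(6) - 2(2) = 38
S(6) = -3(38) - 3(-20) - 2(6) = -66
S(7) = -3(-66) - 3(38) - 2(-20) = 124
S(8) = -3(124) - 3(-66) - 2(38) = -250
S(9) = -3(-250) - 3(124) - 2(-66) = 510
S(10) = -3(510) - 3(-250) - 2(124) = -1028
S(11) = -3(-1028) - 3(510) - 2(-250) = 2054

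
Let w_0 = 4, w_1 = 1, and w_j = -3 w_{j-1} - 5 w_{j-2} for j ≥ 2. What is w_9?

w_2 = -3(1) - 5(4) = -23
w_3 = -3(-23) - 5(1) = 64
w_4 = -3(64) - 5(-23) = -77
w_5 = -3(-77) - 5(64) = -89
w_6 = -3(-89) - 5(-77) = 652
w_7 = -3(652) - 5(-89) = -1511
w_8 = -3(-1511) - 5(652) = 1273
w_9 = -3(1273) - 5(-1511) = 3736

3736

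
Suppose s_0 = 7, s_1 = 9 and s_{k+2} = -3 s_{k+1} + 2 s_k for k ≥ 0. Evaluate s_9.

s_2 = -3·9 + 2·7 = -13
s_3 = -3·(-13) + 2·9 = 57
s_4 = -3·57 + 2·(-13) = -197
s_5 = -3·(-197) + 2·57 = 705
s_6 = -3·705 + 2·(-197) = -2509
s_7 = -3·(-2509) + 2·705 = 8937
s_8 = -3·8937 + 2·(-2509) = -31829
s_9 = -3·(-31829) + 2·8937 = 113361

113361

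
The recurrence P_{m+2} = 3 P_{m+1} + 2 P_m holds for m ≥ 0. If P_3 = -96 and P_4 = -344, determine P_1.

-6

Rearranging, P_{m-2} = (P_m - 3 P_{m-1}) / 2.
P_2 = (-344 - 3·(-96)) / 2 = -56/2 = -28
P_1 = (-96 - 3·(-28)) / 2 = -12/2 = -6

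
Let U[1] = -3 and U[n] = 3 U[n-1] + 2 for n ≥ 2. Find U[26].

-1694577218887

The fixed point is 2/(1 - 3) = -1, so U[n] + 1 = 3(U[n-1] + 1).
Hence U[n] = -2·3^{n-1} - 1.
U[26] = -2·3^{25} - 1 = -2·847288609443 - 1 = -1694577218887.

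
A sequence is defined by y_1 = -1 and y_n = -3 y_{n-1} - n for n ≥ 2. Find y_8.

1228

y_2 = -3(-1) - 2 = 1
y_3 = -3(1) - 3 = -6
y_4 = -3(-6) - 4 = 14
y_5 = -3(14) - 5 = -47
y_6 = -3(-47) - 6 = 135
y_7 = -3(135) - 7 = -412
y_8 = -3(-412) - 8 = 1228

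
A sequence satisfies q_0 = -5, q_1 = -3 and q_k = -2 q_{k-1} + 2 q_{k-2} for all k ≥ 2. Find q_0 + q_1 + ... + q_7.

142

q_2 = -2·(-3) + 2·(-5) = -4
q_3 = -2·(-4) + 2·(-3) = 2
q_4 = -2·2 + 2·(-4) = -12
q_5 = -2·(-12) + 2·2 = 28
q_6 = -2·28 + 2·(-12) = -80
q_7 = -2·(-80) + 2·28 = 216
Sum = (-5) + (-3) + (-4) + 2 + (-12) + 28 + (-80) + 216 = 142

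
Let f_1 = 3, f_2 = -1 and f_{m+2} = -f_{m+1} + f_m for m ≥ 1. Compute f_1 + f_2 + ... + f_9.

42

f_3 = -(-1) + 3 = 4
f_4 = -4 + (-1) = -5
f_5 = -(-5) + 4 = 9
f_6 = -9 + (-5) = -14
f_7 = -(-14) + 9 = 23
f_8 = -23 + (-14) = -37
f_9 = -(-37) + 23 = 60
Sum = 3 + (-1) + 4 + (-5) + 9 + (-14) + 23 + (-37) + 60 = 42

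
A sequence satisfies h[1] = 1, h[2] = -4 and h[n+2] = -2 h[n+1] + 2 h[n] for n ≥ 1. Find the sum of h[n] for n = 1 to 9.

h[3] = -2*(-4) + 2*1 = 10
h[4] = -2*10 + 2*(-4) = -28
h[5] = -2*(-28) + 2*10 = 76
h[6] = -2*76 + 2*(-28) = -208
h[7] = -2*(-208) + 2*76 = 568
h[8] = -2*568 + 2*(-208) = -1552
h[9] = -2*(-1552) + 2*568 = 4240
Sum = 1 + (-4) + 10 + (-28) + 76 + (-208) + 568 + (-1552) + 4240 = 3103

3103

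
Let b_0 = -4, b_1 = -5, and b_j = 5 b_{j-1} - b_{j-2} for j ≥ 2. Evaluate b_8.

b_2 = 5(-5) - (-4) = -21
b_3 = 5(-21) - (-5) = -100
b_4 = 5(-100) - (-21) = -479
b_5 = 5(-479) - (-100) = -2295
b_6 = 5(-2295) - (-479) = -10996
b_7 = 5(-10996) - (-2295) = -52685
b_8 = 5(-52685) - (-10996) = -252429

-252429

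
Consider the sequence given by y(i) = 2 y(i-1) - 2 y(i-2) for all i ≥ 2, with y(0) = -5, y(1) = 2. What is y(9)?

y(2) = 2(2) - 2(-5) = 14
y(3) = 2(14) - 2(2) = 24
y(4) = 2(24) - 2(14) = 20
y(5) = 2(20) - 2(24) = -8
y(6) = 2(-8) - 2(20) = -56
y(7) = 2(-56) - 2(-8) = -96
y(8) = 2(-96) - 2(-56) = -80
y(9) = 2(-80) - 2(-96) = 32

32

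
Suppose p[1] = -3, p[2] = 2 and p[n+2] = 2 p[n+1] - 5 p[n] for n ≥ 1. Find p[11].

p[3] = 2·2 - 5·(-3) = 19
p[4] = 2·19 - 5·2 = 28
p[5] = 2·28 - 5·19 = -39
p[6] = 2·(-39) - 5·28 = -218
p[7] = 2·(-218) - 5·(-39) = -241
p[8] = 2·(-241) - 5·(-218) = 608
p[9] = 2·608 - 5·(-241) = 2421
p[10] = 2·2421 - 5·608 = 1802
p[11] = 2·1802 - 5·2421 = -8501

-8501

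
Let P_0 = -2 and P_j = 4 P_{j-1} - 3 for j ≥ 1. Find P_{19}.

-824633720831

The fixed point is -3/(1 - 4) = 1, so P_j - 1 = 4(P_{j-1} - 1).
Hence P_j = -3·4^j + 1.
P_{19} = -3·4^{19} + 1 = -3·274877906944 + 1 = -824633720831.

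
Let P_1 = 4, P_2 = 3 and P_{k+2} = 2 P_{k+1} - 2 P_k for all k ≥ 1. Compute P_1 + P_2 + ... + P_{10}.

P_3 = 2·3 - 2·4 = -2
P_4 = 2·(-2) - 2·3 = -10
P_5 = 2·(-10) - 2·(-2) = -16
P_6 = 2·(-16) - 2·(-10) = -12
P_7 = 2·(-12) - 2·(-16) = 8
P_8 = 2·8 - 2·(-12) = 40
P_9 = 2·40 - 2·8 = 64
P_{10} = 2·64 - 2·40 = 48
Sum = 4 + 3 + (-2) + (-10) + (-16) + (-12) + 8 + 40 + 64 + 48 = 127

127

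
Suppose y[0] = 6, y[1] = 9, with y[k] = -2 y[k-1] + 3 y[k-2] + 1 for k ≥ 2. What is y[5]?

y[2] = -2(9) + 3(6) + 1 = 1
y[3] = -2(1) + 3(9) + 1 = 26
y[4] = -2(26) + 3(1) + 1 = -48
y[5] = -2(-48) + 3(26) + 1 = 175

175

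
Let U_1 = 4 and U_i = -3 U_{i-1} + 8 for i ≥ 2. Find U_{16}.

-28697812

The fixed point is 8/(1 + 3) = 2, so U_i - 2 = -3(U_{i-1} - 2).
Hence U_i = 2·(-3)^{i-1} + 2.
U_{16} = 2·(-3)^{15} + 2 = 2·-14348907 + 2 = -28697812.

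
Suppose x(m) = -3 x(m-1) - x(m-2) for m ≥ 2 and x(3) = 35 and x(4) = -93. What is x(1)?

1

Rearranging, x(m-2) = -(x(m) + 3 x(m-1)).
x(2) = -(-93 + 3·35) = -12
x(1) = -(35 + 3·(-12)) = 1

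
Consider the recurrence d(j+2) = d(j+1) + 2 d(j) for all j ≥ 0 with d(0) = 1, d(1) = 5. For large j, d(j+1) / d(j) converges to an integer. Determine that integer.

The characteristic equation is r^2 - r - 2 = 0, which factors as (r - 2)(r + 1) = 0.
So the roots are 2 and -1. Since |2| > |-1| and the coefficient of 2^j is non-zero, the ratio tends to 2.

2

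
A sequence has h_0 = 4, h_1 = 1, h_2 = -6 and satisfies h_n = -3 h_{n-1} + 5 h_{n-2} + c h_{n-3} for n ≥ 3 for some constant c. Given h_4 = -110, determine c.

1

h_3 = 23 + 4c
h_4 = -99 - 11c
So -99 - 11c = -110, giving c = 1.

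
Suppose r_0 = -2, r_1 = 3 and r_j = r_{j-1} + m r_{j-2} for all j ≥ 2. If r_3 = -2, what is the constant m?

r_2 = 3 - 2m
r_3 = 3 + m
So 3 + m = -2, giving m = -5.

-5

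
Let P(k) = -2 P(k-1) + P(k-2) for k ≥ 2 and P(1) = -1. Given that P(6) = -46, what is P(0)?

-4

Let P(0) = v.
P(2) = 2 + v
P(3) = -5 - 2v
P(4) = 12 + 5v
P(5) = -29 - 12v
P(6) = 70 + 29v
So 70 + 29v = -46, giving v = -4.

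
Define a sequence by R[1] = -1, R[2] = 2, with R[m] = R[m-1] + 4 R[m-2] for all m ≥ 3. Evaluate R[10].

R[3] = 2 + 4·(-1) = -2
R[4] = (-2) + 4·2 = 6
R[5] = 6 + 4·(-2) = -2
R[6] = (-2) + 4·6 = 22
R[7] = 22 + 4·(-2) = 14
R[8] = 14 + 4·22 = 102
R[9] = 102 + 4·14 = 158
R[10] = 158 + 4·102 = 566

566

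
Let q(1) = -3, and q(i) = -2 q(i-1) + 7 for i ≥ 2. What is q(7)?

-339

q(2) = -2(-3) + 7 = 13
q(3) = -2(13) + 7 = -19
q(4) = -2(-19) + 7 = 45
q(5) = -2(45) + 7 = -83
q(6) = -2(-83) + 7 = 173
q(7) = -2(173) + 7 = -339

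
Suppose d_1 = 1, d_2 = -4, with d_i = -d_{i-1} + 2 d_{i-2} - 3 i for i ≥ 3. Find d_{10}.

-458

d_3 = -(-4) + 2·1 - 9 = -3
d_4 = -(-3) + 2·(-4) - 12 = -17
d_5 = -(-17) + 2·(-3) - 15 = -4
d_6 = -(-4) + 2·(-17) - 18 = -48
d_7 = -(-48) + 2·(-4) - 21 = 19
d_8 = -19 + 2·(-48) - 24 = -139
d_9 = -(-139) + 2·19 - 27 = 150
d_{10} = -150 + 2·(-139) - 30 = -458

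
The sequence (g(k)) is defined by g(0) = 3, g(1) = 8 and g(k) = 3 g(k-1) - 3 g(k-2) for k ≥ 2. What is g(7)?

-216

g(2) = 3·8 - 3·3 = 15
g(3) = 3·15 - 3·8 = 21
g(4) = 3·21 - 3·15 = 18
g(5) = 3·18 - 3·21 = -9
g(6) = 3·(-9) - 3·18 = -81
g(7) = 3·(-81) - 3·(-9) = -216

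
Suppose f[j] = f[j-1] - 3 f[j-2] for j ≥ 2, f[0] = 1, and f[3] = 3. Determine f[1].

Let f[1] = y.
f[2] = -3 + y
f[3] = -3 - 2y
So -3 - 2y = 3, giving y = -3.

-3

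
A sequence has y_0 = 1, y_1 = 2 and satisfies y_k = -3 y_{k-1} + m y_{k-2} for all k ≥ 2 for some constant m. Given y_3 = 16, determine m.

2

y_2 = -6 + m
y_3 = 18 - m
So 18 - m = 16, giving m = 2.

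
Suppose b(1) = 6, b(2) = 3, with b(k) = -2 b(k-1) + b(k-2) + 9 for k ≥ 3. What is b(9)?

b(3) = -2(3) + 6 + 9 = 9
b(4) = -2(9) + 3 + 9 = -6
b(5) = -2(-6) + 9 + 9 = 30
b(6) = -2(30) + (-6) + 9 = -57
b(7) = -2(-57) + 30 + 9 = 153
b(8) = -2(153) + (-57) + 9 = -354
b(9) = -2(-354) + 153 + 9 = 870

870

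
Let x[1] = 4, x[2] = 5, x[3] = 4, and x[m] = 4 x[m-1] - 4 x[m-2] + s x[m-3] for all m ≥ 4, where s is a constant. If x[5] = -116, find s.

-4

x[4] = -4 + 4s
x[5] = -32 + 21s
So -32 + 21s = -116, giving s = -4.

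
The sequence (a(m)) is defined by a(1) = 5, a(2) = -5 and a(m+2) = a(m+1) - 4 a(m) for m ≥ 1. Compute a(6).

a(3) = (-5) - 4·5 = -25
a(4) = (-25) - 4·(-5) = -5
a(5) = (-5) - 4·(-25) = 95
a(6) = 95 - 4·(-5) = 115

115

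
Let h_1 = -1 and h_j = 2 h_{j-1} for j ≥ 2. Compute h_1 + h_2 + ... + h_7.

-127

h_2 = 2*(-1) = -2
h_3 = 2*(-2) = -4
h_4 = 2*(-4) = -8
h_5 = 2*(-8) = -16
h_6 = 2*(-16) = -32
h_7 = 2*(-32) = -64
Sum = (-1) + (-2) + (-4) + (-8) + (-16) + (-32) + (-64) = -127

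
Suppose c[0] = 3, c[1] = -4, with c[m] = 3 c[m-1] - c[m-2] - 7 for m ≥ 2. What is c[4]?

c[2] = 3·(-4) - 3 - 7 = -22
c[3] = 3·(-22) - (-4) - 7 = -69
c[4] = 3·(-69) - (-22) - 7 = -192

-192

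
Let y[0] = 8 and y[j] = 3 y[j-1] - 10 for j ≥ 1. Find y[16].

129140168

The fixed point is -10/(1 - 3) = 5, so y[j] - 5 = 3(y[j-1] - 5).
Hence y[j] = 3·3^j + 5.
y[16] = 3·3^{16} + 5 = 3·43046721 + 5 = 129140168.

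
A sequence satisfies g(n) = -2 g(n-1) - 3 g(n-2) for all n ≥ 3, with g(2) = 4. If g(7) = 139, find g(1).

3

Let g(1) = x.
g(3) = -8 - 3x
g(4) = 4 + 6x
g(5) = 16 - 3x
g(6) = -44 - 12x
g(7) = 40 + 33x
So 40 + 33x = 139, giving x = 3.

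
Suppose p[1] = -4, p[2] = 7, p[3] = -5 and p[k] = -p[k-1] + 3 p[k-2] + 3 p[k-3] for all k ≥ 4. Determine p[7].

p[4] = -(-5) + 3·7 + 3·(-4) = 14
p[5] = -14 + 3·(-5) + 3·7 = -8
p[6] = -(-8) + 3·14 + 3·(-5) = 35
p[7] = -35 + 3·(-8) + 3·14 = -17

-17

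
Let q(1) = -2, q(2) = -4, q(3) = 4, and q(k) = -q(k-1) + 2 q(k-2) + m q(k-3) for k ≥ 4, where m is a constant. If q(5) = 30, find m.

q(4) = -12 - 2m
q(5) = 20 - 2m
So 20 - 2m = 30, giving m = -5.

-5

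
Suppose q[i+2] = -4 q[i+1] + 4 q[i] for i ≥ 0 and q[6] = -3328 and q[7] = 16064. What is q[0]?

Rearranging, q[i-2] = (q[i] + 4 q[i-1]) / 4.
q[5] = (16064 + 4(-3328)) / 4 = 2752/4 = 688
q[4] = (-3328 + 4(688)) / 4 = -576/4 = -144
q[3] = (688 + 4(-144)) / 4 = 112/4 = 28
q[2] = (-144 + 4(28)) / 4 = -32/4 = -8
q[1] = (28 + 4(-8)) / 4 = -4/4 = -1
q[0] = (-8 + 4(-1)) / 4 = -12/4 = -3

-3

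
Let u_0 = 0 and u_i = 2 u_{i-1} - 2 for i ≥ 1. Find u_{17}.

-262142

The fixed point is -2/(1 - 2) = 2, so u_i - 2 = 2(u_{i-1} - 2).
Hence u_i = -2·2^i + 2.
u_{17} = -2·2^{17} + 2 = -2·131072 + 2 = -262142.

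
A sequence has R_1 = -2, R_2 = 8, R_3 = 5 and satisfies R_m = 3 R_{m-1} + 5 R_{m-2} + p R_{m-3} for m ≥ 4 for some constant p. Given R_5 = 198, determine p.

4

R_4 = 55 - 2p
R_5 = 190 + 2p
So 190 + 2p = 198, giving p = 4.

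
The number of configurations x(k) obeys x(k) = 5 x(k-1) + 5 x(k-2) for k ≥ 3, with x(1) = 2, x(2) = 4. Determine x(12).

235481250

x(3) = 5*4 + 5*2 = 30
x(4) = 5*30 + 5*4 = 170
x(5) = 5*170 + 5*30 = 1000
x(6) = 5*1000 + 5*170 = 5850
x(7) = 5*5850 + 5*1000 = 34250
x(8) = 5*34250 + 5*5850 = 200500
x(9) = 5*200500 + 5*34250 = 1173750
x(10) = 5*1173750 + 5*200500 = 6871250
x(11) = 5*6871250 + 5*1173750 = 40225000
x(12) = 5*40225000 + 5*6871250 = 235481250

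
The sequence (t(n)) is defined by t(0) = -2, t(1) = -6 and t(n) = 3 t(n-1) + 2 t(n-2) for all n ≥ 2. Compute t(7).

-12558

t(2) = 3·(-6) + 2·(-2) = -22
t(3) = 3·(-22) + 2·(-6) = -78
t(4) = 3·(-78) + 2·(-22) = -278
t(5) = 3·(-278) + 2·(-78) = -990
t(6) = 3·(-990) + 2·(-278) = -3526
t(7) = 3·(-3526) + 2·(-990) = -12558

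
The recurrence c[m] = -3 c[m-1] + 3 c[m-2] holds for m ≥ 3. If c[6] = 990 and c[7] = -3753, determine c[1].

Rearranging, c[m-2] = (c[m] + 3 c[m-1]) / 3.
c[5] = (-3753 + 3(990)) / 3 = -783/3 = -261
c[4] = (990 + 3(-261)) / 3 = 207/3 = 69
c[3] = (-261 + 3(69)) / 3 = -54/3 = -18
c[2] = (69 + 3(-18)) / 3 = 15/3 = 5
c[1] = (-18 + 3(5)) / 3 = -3/3 = -1

-1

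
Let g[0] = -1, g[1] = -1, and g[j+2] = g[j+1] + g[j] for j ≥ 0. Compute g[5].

-8

g[2] = (-1) + (-1) = -2
g[3] = (-2) + (-1) = -3
g[4] = (-3) + (-2) = -5
g[5] = (-5) + (-3) = -8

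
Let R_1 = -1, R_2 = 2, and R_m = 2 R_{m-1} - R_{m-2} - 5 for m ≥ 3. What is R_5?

-19

R_3 = 2(2) - (-1) - 5 = 0
R_4 = 2(0) - 2 - 5 = -7
R_5 = 2(-7) - 0 - 5 = -19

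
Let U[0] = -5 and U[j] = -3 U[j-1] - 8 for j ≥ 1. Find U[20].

The fixed point is -8/(1 + 3) = -2, so U[j] + 2 = -3(U[j-1] + 2).
Hence U[j] = -3·(-3)^j - 2.
U[20] = -3·(-3)^{20} - 2 = -3·3486784401 - 2 = -10460353205.

-10460353205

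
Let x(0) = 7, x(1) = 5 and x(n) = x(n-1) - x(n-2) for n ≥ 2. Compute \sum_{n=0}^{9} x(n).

3

x(2) = 5 - 7 = -2
x(3) = (-2) - 5 = -7
x(4) = (-7) - (-2) = -5
x(5) = (-5) - (-7) = 2
x(6) = 2 - (-5) = 7
x(7) = 7 - 2 = 5
x(8) = 5 - 7 = -2
x(9) = (-2) - 5 = -7
Sum = 7 + 5 + (-2) + (-7) + (-5) + 2 + 7 + 5 + (-2) + (-7) = 3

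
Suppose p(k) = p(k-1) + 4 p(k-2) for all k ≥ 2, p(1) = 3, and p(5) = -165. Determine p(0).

-7

Let p(0) = y.
p(2) = 3 + 4y
p(3) = 15 + 4y
p(4) = 27 + 20y
p(5) = 87 + 36y
So 87 + 36y = -165, giving y = -7.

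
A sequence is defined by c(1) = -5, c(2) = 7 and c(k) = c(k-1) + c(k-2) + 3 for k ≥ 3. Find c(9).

c(3) = 7 + (-5) + 3 = 5
c(4) = 5 + 7 + 3 = 15
c(5) = 15 + 5 + 3 = 23
c(6) = 23 + 15 + 3 = 41
c(7) = 41 + 23 + 3 = 67
c(8) = 67 + 41 + 3 = 111
c(9) = 111 + 67 + 3 = 181

181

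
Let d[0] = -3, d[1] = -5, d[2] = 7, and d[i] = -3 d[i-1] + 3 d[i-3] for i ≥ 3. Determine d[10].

d[3] = -3*7 + 3*(-3) = -30
d[4] = -3*(-30) + 3*(-5) = 75
d[5] = -3*75 + 3*7 = -204
d[6] = -3*(-204) + 3*(-30) = 522
d[7] = -3*522 + 3*75 = -1341
d[8] = -3*(-1341) + 3*(-204) = 3411
d[9] = -3*3411 + 3*522 = -8667
d[10] = -3*(-8667) + 3*(-1341) = 21978

21978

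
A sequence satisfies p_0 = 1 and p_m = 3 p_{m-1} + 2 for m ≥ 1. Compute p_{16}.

The fixed point is 2/(1 - 3) = -1, so p_m + 1 = 3(p_{m-1} + 1).
Hence p_m = 2·3^m - 1.
p_{16} = 2·3^{16} - 1 = 2·43046721 - 1 = 86093441.

86093441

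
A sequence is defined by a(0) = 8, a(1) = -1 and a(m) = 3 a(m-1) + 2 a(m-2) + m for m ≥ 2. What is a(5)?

613

a(2) = 3·(-1) + 2·8 + 2 = 15
a(3) = 3·15 + 2·(-1) + 3 = 46
a(4) = 3·46 + 2·15 + 4 = 172
a(5) = 3·172 + 2·46 + 5 = 613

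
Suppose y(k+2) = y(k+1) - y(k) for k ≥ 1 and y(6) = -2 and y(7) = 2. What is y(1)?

Rearranging, y(k-2) = -(y(k) - y(k-1)).
y(5) = -(2 - (-2)) = -4
y(4) = -(-2 - (-4)) = -2
y(3) = -(-4 - (-2)) = 2
y(2) = -(-2 - 2) = 4
y(1) = -(2 - 4) = 2

2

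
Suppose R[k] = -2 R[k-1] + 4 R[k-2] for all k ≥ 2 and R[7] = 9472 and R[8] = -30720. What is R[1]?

4

Rearranging, R[k-2] = (R[k] + 2 R[k-1]) / 4.
R[6] = (-30720 + 2*9472) / 4 = -11776/4 = -2944
R[5] = (9472 + 2*(-2944)) / 4 = 3584/4 = 896
R[4] = (-2944 + 2*896) / 4 = -1152/4 = -288
R[3] = (896 + 2*(-288)) / 4 = 320/4 = 80
R[2] = (-288 + 2*80) / 4 = -128/4 = -32
R[1] = (80 + 2*(-32)) / 4 = 16/4 = 4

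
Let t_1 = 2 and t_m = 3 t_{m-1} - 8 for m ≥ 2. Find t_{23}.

The fixed point is -8/(1 - 3) = 4, so t_m - 4 = 3(t_{m-1} - 4).
Hence t_m = -2·3^{m-1} + 4.
t_{23} = -2·3^{22} + 4 = -2·31381059609 + 4 = -62762119214.

-62762119214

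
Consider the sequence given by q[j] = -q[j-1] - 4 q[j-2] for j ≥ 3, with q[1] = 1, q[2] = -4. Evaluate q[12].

q[3] = -(-4) - 4*1 = 0
q[4] = -0 - 4*(-4) = 16
q[5] = -16 - 4*0 = -16
q[6] = -(-16) - 4*16 = -48
q[7] = -(-48) - 4*(-16) = 112
q[8] = -112 - 4*(-48) = 80
q[9] = -80 - 4*112 = -528
q[10] = -(-528) - 4*80 = 208
q[11] = -208 - 4*(-528) = 1904
q[12] = -1904 - 4*208 = -2736

-2736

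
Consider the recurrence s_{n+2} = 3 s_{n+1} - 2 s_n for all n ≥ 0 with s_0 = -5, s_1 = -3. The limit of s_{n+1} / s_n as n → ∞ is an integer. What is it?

2

The characteristic equation is r^2 - 3r + 2 = 0, which factors as (r - 2)(r - 1) = 0.
So the roots are 2 and 1. Since |2| > |1| and the coefficient of 2^n is non-zero, the ratio tends to 2.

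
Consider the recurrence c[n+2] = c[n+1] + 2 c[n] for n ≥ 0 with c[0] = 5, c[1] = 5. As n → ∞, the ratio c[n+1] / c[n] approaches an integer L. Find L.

The characteristic equation is r^2 - r - 2 = 0, which factors as (r - 2)(r + 1) = 0.
So the roots are 2 and -1. Since |2| > |-1| and the coefficient of 2^n is non-zero, the ratio tends to 2.

2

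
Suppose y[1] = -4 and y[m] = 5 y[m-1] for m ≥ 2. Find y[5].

-2500

y[2] = 5·(-4) = -20
y[3] = 5·(-20) = -100
y[4] = 5·(-100) = -500
y[5] = 5·(-500) = -2500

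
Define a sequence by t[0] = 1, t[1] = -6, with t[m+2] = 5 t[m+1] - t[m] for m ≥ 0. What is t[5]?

t[2] = 5(-6) - 1 = -31
t[3] = 5(-31) - (-6) = -149
t[4] = 5(-149) - (-31) = -714
t[5] = 5(-714) - (-149) = -3421

-3421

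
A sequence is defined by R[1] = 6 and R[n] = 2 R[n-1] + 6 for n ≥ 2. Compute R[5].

186

R[2] = 2*6 + 6 = 18
R[3] = 2*18 + 6 = 42
R[4] = 2*42 + 6 = 90
R[5] = 2*90 + 6 = 186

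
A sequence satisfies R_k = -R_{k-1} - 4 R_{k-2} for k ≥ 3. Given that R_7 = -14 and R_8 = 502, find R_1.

Rearranging, R_{k-2} = (R_k + R_{k-1}) / -4.
R_6 = (502 + (-14)) / -4 = 488/-4 = -122
R_5 = (-14 + (-122)) / -4 = -136/-4 = 34
R_4 = (-122 + 34) / -4 = -88/-4 = 22
R_3 = (34 + 22) / -4 = 56/-4 = -14
R_2 = (22 + (-14)) / -4 = 8/-4 = -2
R_1 = (-14 + (-2)) / -4 = -16/-4 = 4

4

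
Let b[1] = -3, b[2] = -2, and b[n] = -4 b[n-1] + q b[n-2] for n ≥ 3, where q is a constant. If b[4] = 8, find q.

b[3] = 8 - 3q
b[4] = -32 + 10q
So -32 + 10q = 8, giving q = 4.

4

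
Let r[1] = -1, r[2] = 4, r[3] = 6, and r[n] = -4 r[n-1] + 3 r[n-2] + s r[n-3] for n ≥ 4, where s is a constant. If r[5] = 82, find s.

2

r[4] = -12 - s
r[5] = 66 + 8s
So 66 + 8s = 82, giving s = 2.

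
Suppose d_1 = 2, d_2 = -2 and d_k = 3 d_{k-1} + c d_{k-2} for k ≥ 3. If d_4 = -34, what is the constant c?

-4

d_3 = -6 + 2c
d_4 = -18 + 4c
So -18 + 4c = -34, giving c = -4.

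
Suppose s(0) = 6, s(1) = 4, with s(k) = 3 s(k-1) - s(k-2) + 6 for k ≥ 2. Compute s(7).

2036

s(2) = 3*4 - 6 + 6 = 12
s(3) = 3*12 - 4 + 6 = 38
s(4) = 3*38 - 12 + 6 = 108
s(5) = 3*108 - 38 + 6 = 292
s(6) = 3*292 - 108 + 6 = 774
s(7) = 3*774 - 292 + 6 = 2036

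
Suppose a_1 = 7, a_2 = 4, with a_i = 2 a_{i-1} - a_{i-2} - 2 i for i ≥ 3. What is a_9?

-297

a_3 = 2*4 - 7 - 6 = -5
a_4 = 2*(-5) - 4 - 8 = -22
a_5 = 2*(-22) - (-5) - 10 = -49
a_6 = 2*(-49) - (-22) - 12 = -88
a_7 = 2*(-88) - (-49) - 14 = -141
a_8 = 2*(-141) - (-88) - 16 = -210
a_9 = 2*(-210) - (-141) - 18 = -297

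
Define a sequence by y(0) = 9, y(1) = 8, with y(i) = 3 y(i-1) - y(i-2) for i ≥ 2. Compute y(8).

4503

y(2) = 3·8 - 9 = 15
y(3) = 3·15 - 8 = 37
y(4) = 3·37 - 15 = 96
y(5) = 3·96 - 37 = 251
y(6) = 3·251 - 96 = 657
y(7) = 3·657 - 251 = 1720
y(8) = 3·1720 - 657 = 4503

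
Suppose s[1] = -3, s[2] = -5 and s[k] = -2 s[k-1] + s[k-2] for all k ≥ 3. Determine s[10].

s[3] = -2*(-5) + (-3) = 7
s[4] = -2*7 + (-5) = -19
s[5] = -2*(-19) + 7 = 45
s[6] = -2*45 + (-19) = -109
s[7] = -2*(-109) + 45 = 263
s[8] = -2*263 + (-109) = -635
s[9] = -2*(-635) + 263 = 1533
s[10] = -2*1533 + (-635) = -3701

-3701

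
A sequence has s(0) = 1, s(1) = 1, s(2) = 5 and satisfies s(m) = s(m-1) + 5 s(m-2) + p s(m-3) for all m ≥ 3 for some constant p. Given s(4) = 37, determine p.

s(3) = 10 + p
s(4) = 35 + 2p
So 35 + 2p = 37, giving p = 1.

1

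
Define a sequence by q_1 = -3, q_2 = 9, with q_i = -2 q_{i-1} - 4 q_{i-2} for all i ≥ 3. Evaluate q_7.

-192

q_3 = -2(9) - 4(-3) = -6
q_4 = -2(-6) - 4(9) = -24
q_5 = -2(-24) - 4(-6) = 72
q_6 = -2(72) - 4(-24) = -48
q_7 = -2(-48) - 4(72) = -192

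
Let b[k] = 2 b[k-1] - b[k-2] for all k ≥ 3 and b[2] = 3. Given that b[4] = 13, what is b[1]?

Let b[1] = v.
b[3] = 6 - v
b[4] = 9 - 2v
So 9 - 2v = 13, giving v = -2.

-2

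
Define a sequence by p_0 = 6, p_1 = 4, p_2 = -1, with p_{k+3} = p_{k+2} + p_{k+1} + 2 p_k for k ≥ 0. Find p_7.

166

p_3 = (-1) + 4 + 2(6) = 15
p_4 = 15 + (-1) + 2(4) = 22
p_5 = 22 + 15 + 2(-1) = 35
p_6 = 35 + 22 + 2(15) = 87
p_7 = 87 + 35 + 2(22) = 166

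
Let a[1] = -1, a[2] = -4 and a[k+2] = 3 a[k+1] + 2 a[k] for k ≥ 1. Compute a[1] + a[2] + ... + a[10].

a[3] = 3(-4) + 2(-1) = -14
a[4] = 3(-14) + 2(-4) = -50
a[5] = 3(-50) + 2(-14) = -178
a[6] = 3(-178) + 2(-50) = -634
a[7] = 3(-634) + 2(-178) = -2258
a[8] = 3(-2258) + 2(-634) = -8042
a[9] = 3(-8042) + 2(-2258) = -28642
a[10] = 3(-28642) + 2(-8042) = -102010
Sum = (-1) + (-4) + (-14) + (-50) + (-178) + (-634) + (-2258) + (-8042) + (-28642) + (-102010) = -141833

-141833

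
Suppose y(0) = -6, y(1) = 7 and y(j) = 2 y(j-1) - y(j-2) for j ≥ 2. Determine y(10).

124

y(2) = 2(7) - (-6) = 20
y(3) = 2(20) - 7 = 33
y(4) = 2(33) - 20 = 46
y(5) = 2(46) - 33 = 59
y(6) = 2(59) - 46 = 72
y(7) = 2(72) - 59 = 85
y(8) = 2(85) - 72 = 98
y(9) = 2(98) - 85 = 111
y(10) = 2(111) - 98 = 124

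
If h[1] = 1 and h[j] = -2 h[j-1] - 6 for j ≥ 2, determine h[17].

The fixed point is -6/(1 + 2) = -2, so h[j] + 2 = -2(h[j-1] + 2).
Hence h[j] = 3·(-2)^{j-1} - 2.
h[17] = 3·(-2)^{16} - 2 = 3·65536 - 2 = 196606.

196606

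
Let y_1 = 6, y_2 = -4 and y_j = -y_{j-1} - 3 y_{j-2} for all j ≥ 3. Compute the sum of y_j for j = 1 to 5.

y_3 = -(-4) - 3(6) = -14
y_4 = -(-14) - 3(-4) = 26
y_5 = -26 - 3(-14) = 16
Sum = 6 + (-4) + (-14) + 26 + 16 = 30

30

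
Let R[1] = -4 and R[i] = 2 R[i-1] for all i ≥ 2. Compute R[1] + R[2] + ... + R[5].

R[2] = 2·(-4) = -8
R[3] = 2·(-8) = -16
R[4] = 2·(-16) = -32
R[5] = 2·(-32) = -64
Sum = (-4) + (-8) + (-16) + (-32) + (-64) = -124

-124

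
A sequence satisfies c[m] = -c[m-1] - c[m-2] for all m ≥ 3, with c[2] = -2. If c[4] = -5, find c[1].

Let c[1] = w.
c[3] = 2 - w
c[4] = w
So w = -5, giving w = -5.

-5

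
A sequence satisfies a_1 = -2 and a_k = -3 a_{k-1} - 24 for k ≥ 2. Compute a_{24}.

The fixed point is -24/(1 + 3) = -6, so a_k + 6 = -3(a_{k-1} + 6).
Hence a_k = 4·(-3)^{k-1} - 6.
a_{24} = 4·(-3)^{23} - 6 = 4·-94143178827 - 6 = -376572715314.

-376572715314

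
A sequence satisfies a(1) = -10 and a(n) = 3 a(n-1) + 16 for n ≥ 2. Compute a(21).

-6973568810

The fixed point is 16/(1 - 3) = -8, so a(n) + 8 = 3(a(n-1) + 8).
Hence a(n) = -2·3^{n-1} - 8.
a(21) = -2·3^{20} - 8 = -2·3486784401 - 8 = -6973568810.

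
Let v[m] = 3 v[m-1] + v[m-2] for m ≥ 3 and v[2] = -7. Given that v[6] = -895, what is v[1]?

-4

Let v[1] = w.
v[3] = -21 + w
v[4] = -70 + 3w
v[5] = -231 + 10w
v[6] = -763 + 33w
So -763 + 33w = -895, giving w = -4.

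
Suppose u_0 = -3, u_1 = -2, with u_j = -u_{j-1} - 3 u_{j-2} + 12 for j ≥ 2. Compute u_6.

u_2 = -(-2) - 3·(-3) + 12 = 23
u_3 = -23 - 3·(-2) + 12 = -5
u_4 = -(-5) - 3·23 + 12 = -52
u_5 = -(-52) - 3·(-5) + 12 = 79
u_6 = -79 - 3·(-52) + 12 = 89

89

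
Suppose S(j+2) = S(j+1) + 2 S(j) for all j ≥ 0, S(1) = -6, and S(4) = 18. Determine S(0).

8

Let S(0) = v.
S(2) = -6 + 2v
S(3) = -18 + 2v
S(4) = -30 + 6v
So -30 + 6v = 18, giving v = 8.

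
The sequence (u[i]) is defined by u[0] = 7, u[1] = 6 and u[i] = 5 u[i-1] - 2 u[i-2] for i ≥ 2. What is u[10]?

2772676

u[2] = 5*6 - 2*7 = 16
u[3] = 5*16 - 2*6 = 68
u[4] = 5*68 - 2*16 = 308
u[5] = 5*308 - 2*68 = 1404
u[6] = 5*1404 - 2*308 = 6404
u[7] = 5*6404 - 2*1404 = 29212
u[8] = 5*29212 - 2*6404 = 133252
u[9] = 5*133252 - 2*29212 = 607836
u[10] = 5*607836 - 2*133252 = 2772676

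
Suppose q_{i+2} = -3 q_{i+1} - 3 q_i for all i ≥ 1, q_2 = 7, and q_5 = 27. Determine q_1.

-5

Let q_1 = y.
q_3 = -21 - 3y
q_4 = 42 + 9y
q_5 = -63 - 18y
So -63 - 18y = 27, giving y = -5.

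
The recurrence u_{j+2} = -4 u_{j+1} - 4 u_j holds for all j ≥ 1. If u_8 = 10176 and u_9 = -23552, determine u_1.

8

Rearranging, u_{j-2} = (u_j + 4 u_{j-1}) / -4.
u_7 = (-23552 + 4*10176) / -4 = 17152/-4 = -4288
u_6 = (10176 + 4*(-4288)) / -4 = -6976/-4 = 1744
u_5 = (-4288 + 4*1744) / -4 = 2688/-4 = -672
u_4 = (1744 + 4*(-672)) / -4 = -944/-4 = 236
u_3 = (-672 + 4*236) / -4 = 272/-4 = -68
u_2 = (236 + 4*(-68)) / -4 = -36/-4 = 9
u_1 = (-68 + 4*9) / -4 = -32/-4 = 8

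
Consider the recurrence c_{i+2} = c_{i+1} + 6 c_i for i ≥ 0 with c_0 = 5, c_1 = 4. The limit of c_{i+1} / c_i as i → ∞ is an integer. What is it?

3

The characteristic equation is r^2 - r - 6 = 0, which factors as (r - 3)(r + 2) = 0.
So the roots are 3 and -2. Since |3| > |-2| and the coefficient of 3^i is non-zero, the ratio tends to 3.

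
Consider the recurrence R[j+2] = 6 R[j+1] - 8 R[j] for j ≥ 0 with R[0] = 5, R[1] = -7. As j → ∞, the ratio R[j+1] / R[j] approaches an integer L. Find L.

4

The characteristic equation is r^2 - 6r + 8 = 0, which factors as (r - 4)(r - 2) = 0.
So the roots are 4 and 2. Since |4| > |2| and the coefficient of 4^j is non-zero, the ratio tends to 4.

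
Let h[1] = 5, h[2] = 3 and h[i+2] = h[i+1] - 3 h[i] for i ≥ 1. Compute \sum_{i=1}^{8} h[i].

-100

h[3] = 3 - 3*5 = -12
h[4] = (-12) - 3*3 = -21
h[5] = (-21) - 3*(-12) = 15
h[6] = 15 - 3*(-21) = 78
h[7] = 78 - 3*15 = 33
h[8] = 33 - 3*78 = -201
Sum = 5 + 3 + (-12) + (-21) + 15 + 78 + 33 + (-201) = -100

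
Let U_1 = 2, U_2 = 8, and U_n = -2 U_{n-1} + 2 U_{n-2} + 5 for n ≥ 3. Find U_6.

233

U_3 = -2*8 + 2*2 + 5 = -7
U_4 = -2*(-7) + 2*8 + 5 = 35
U_5 = -2*35 + 2*(-7) + 5 = -79
U_6 = -2*(-79) + 2*35 + 5 = 233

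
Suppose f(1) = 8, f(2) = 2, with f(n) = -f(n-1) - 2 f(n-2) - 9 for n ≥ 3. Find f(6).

-68

f(3) = -2 - 2*8 - 9 = -27
f(4) = -(-27) - 2*2 - 9 = 14
f(5) = -14 - 2*(-27) - 9 = 31
f(6) = -31 - 2*14 - 9 = -68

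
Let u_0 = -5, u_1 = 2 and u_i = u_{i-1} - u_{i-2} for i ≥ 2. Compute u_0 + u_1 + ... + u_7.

u_2 = 2 - (-5) = 7
u_3 = 7 - 2 = 5
u_4 = 5 - 7 = -2
u_5 = (-2) - 5 = -7
u_6 = (-7) - (-2) = -5
u_7 = (-5) - (-7) = 2
Sum = (-5) + 2 + 7 + 5 + (-2) + (-7) + (-5) + 2 = -3

-3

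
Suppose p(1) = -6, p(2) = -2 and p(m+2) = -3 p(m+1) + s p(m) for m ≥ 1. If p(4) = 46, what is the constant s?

p(3) = 6 - 6s
p(4) = -18 + 16s
So -18 + 16s = 46, giving s = 4.

4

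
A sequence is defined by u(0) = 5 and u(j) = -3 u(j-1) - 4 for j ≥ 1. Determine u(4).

u(1) = -3(5) - 4 = -19
u(2) = -3(-19) - 4 = 53
u(3) = -3(53) - 4 = -163
u(4) = -3(-163) - 4 = 485

485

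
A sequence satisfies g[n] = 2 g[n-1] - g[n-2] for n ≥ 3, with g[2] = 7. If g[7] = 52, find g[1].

Let g[1] = y.
g[3] = 14 - y
g[4] = 21 - 2y
g[5] = 28 - 3y
g[6] = 35 - 4y
g[7] = 42 - 5y
So 42 - 5y = 52, giving y = -2.

-2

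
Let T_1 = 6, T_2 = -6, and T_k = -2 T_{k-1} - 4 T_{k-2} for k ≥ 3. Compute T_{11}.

-3072

T_3 = -2*(-6) - 4*6 = -12
T_4 = -2*(-12) - 4*(-6) = 48
T_5 = -2*48 - 4*(-12) = -48
T_6 = -2*(-48) - 4*48 = -96
T_7 = -2*(-96) - 4*(-48) = 384
T_8 = -2*384 - 4*(-96) = -384
T_9 = -2*(-384) - 4*384 = -768
T_{10} = -2*(-768) - 4*(-384) = 3072
T_{11} = -2*3072 - 4*(-768) = -3072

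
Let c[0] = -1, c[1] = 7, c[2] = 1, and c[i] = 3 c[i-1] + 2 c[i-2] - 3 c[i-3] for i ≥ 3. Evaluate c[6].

c[3] = 3·1 + 2·7 - 3·(-1) = 20
c[4] = 3·20 + 2·1 - 3·7 = 41
c[5] = 3·41 + 2·20 - 3·1 = 160
c[6] = 3·160 + 2·41 - 3·20 = 502

502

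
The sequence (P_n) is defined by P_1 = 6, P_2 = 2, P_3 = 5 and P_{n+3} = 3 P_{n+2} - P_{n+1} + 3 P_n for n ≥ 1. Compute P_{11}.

P_4 = 3(5) - 2 + 3(6) = 31
P_5 = 3(31) - 5 + 3(2) = 94
P_6 = 3(94) - 31 + 3(5) = 266
P_7 = 3(266) - 94 + 3(31) = 797
P_8 = 3(797) - 266 + 3(94) = 2407
P_9 = 3(2407) - 797 + 3(266) = 7222
P_{10} = 3(7222) - 2407 + 3(797) = 21650
P_{11} = 3(21650) - 7222 + 3(2407) = 64949

64949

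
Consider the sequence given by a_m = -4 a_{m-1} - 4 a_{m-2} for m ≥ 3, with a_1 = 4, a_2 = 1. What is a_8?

3520

a_3 = -4·1 - 4·4 = -20
a_4 = -4·(-20) - 4·1 = 76
a_5 = -4·76 - 4·(-20) = -224
a_6 = -4·(-224) - 4·76 = 592
a_7 = -4·592 - 4·(-224) = -1472
a_8 = -4·(-1472) - 4·592 = 3520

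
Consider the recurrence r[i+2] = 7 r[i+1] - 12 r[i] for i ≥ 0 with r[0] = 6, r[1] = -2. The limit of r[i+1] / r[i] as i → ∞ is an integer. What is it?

The characteristic equation is r^2 - 7r + 12 = 0, which factors as (r - 4)(r - 3) = 0.
So the roots are 4 and 3. Since |4| > |3| and the coefficient of 4^i is non-zero, the ratio tends to 4.

4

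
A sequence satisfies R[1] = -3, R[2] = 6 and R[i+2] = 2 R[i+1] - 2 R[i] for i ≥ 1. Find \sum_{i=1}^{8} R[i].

R[3] = 2·6 - 2·(-3) = 18
R[4] = 2·18 - 2·6 = 24
R[5] = 2·24 - 2·18 = 12
R[6] = 2·12 - 2·24 = -24
R[7] = 2·(-24) - 2·12 = -72
R[8] = 2·(-72) - 2·(-24) = -96
Sum = (-3) + 6 + 18 + 24 + 12 + (-24) + (-72) + (-96) = -135

-135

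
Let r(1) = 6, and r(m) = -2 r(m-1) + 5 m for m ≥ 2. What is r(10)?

r(2) = -2*6 + 10 = -2
r(3) = -2*(-2) + 15 = 19
r(4) = -2*19 + 20 = -18
r(5) = -2*(-18) + 25 = 61
r(6) = -2*61 + 30 = -92
r(7) = -2*(-92) + 35 = 219
r(8) = -2*219 + 40 = -398
r(9) = -2*(-398) + 45 = 841
r(10) = -2*841 + 50 = -1632

-1632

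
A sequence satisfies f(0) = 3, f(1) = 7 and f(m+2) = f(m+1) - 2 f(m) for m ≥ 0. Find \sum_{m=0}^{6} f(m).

f(2) = 7 - 2*3 = 1
f(3) = 1 - 2*7 = -13
f(4) = (-13) - 2*1 = -15
f(5) = (-15) - 2*(-13) = 11
f(6) = 11 - 2*(-15) = 41
Sum = 3 + 7 + 1 + (-13) + (-15) + 11 + 41 = 35

35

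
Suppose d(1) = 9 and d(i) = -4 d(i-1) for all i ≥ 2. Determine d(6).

-9216

d(2) = -4·9 = -36
d(3) = -4·(-36) = 144
d(4) = -4·144 = -576
d(5) = -4·(-576) = 2304
d(6) = -4·2304 = -9216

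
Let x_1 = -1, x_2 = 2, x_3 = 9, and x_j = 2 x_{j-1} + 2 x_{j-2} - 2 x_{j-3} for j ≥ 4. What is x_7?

x_4 = 2*9 + 2*2 - 2*(-1) = 24
x_5 = 2*24 + 2*9 - 2*2 = 62
x_6 = 2*62 + 2*24 - 2*9 = 154
x_7 = 2*154 + 2*62 - 2*24 = 384

384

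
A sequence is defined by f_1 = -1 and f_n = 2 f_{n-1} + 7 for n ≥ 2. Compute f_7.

377

f_2 = 2(-1) + 7 = 5
f_3 = 2(5) + 7 = 17
f_4 = 2(17) + 7 = 41
f_5 = 2(41) + 7 = 89
f_6 = 2(89) + 7 = 185
f_7 = 2(185) + 7 = 377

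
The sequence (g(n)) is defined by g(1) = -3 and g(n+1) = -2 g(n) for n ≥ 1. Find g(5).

-48

g(2) = -2·(-3) = 6
g(3) = -2·6 = -12
g(4) = -2·(-12) = 24
g(5) = -2·24 = -48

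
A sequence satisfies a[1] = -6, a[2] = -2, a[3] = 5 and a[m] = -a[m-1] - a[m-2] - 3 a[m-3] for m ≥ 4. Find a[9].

a[4] = -5 - (-2) - 3(-6) = 15
a[5] = -15 - 5 - 3(-2) = -14
a[6] = -(-14) - 15 - 3(5) = -16
a[7] = -(-16) - (-14) - 3(15) = -15
a[8] = -(-15) - (-16) - 3(-14) = 73
a[9] = -73 - (-15) - 3(-16) = -10

-10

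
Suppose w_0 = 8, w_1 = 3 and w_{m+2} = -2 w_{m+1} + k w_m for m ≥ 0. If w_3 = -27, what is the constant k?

3

w_2 = -6 + 8k
w_3 = 12 - 13k
So 12 - 13k = -27, giving k = 3.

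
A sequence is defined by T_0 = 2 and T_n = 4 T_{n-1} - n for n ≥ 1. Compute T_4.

400

T_1 = 4(2) - 1 = 7
T_2 = 4(7) - 2 = 26
T_3 = 4(26) - 3 = 101
T_4 = 4(101) - 4 = 400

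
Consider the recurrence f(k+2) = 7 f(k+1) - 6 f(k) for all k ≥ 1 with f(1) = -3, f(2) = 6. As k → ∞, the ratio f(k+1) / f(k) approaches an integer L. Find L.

The characteristic equation is r^2 - 7r + 6 = 0, which factors as (r - 6)(r - 1) = 0.
So the roots are 6 and 1. Since |6| > |1| and the coefficient of 6^k is non-zero, the ratio tends to 6.

6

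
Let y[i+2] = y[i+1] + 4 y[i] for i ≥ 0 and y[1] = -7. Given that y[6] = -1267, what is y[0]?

Let y[0] = z.
y[2] = -7 + 4z
y[3] = -35 + 4z
y[4] = -63 + 20z
y[5] = -203 + 36z
y[6] = -455 + 116z
So -455 + 116z = -1267, giving z = -7.

-7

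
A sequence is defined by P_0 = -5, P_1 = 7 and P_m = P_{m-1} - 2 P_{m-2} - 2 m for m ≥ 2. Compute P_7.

93

P_2 = 7 - 2(-5) - 4 = 13
P_3 = 13 - 2(7) - 6 = -7
P_4 = (-7) - 2(13) - 8 = -41
P_5 = (-41) - 2(-7) - 10 = -37
P_6 = (-37) - 2(-41) - 12 = 33
P_7 = 33 - 2(-37) - 14 = 93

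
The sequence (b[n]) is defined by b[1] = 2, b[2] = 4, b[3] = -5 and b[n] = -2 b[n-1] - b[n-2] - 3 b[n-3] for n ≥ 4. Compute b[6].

29

b[4] = -2(-5) - 4 - 3(2) = 0
b[5] = -2(0) - (-5) - 3(4) = -7
b[6] = -2(-7) - 0 - 3(-5) = 29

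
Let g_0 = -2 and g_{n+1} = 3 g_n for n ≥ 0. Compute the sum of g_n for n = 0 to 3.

g_1 = 3(-2) = -6
g_2 = 3(-6) = -18
g_3 = 3(-18) = -54
Sum = (-2) + (-6) + (-18) + (-54) = -80

-80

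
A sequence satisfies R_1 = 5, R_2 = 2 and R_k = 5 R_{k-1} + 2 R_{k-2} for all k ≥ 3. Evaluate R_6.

R_3 = 5*2 + 2*5 = 20
R_4 = 5*20 + 2*2 = 104
R_5 = 5*104 + 2*20 = 560
R_6 = 5*560 + 2*104 = 3008

3008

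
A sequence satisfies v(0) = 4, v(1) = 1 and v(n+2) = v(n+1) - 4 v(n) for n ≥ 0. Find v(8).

-327

v(2) = 1 - 4(4) = -15
v(3) = (-15) - 4(1) = -19
v(4) = (-19) - 4(-15) = 41
v(5) = 41 - 4(-19) = 117
v(6) = 117 - 4(41) = -47
v(7) = (-47) - 4(117) = -515
v(8) = (-515) - 4(-47) = -327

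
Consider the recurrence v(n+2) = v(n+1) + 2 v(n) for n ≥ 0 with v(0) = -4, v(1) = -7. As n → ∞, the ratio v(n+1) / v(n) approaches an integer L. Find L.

The characteristic equation is r^2 - r - 2 = 0, which factors as (r - 2)(r + 1) = 0.
So the roots are 2 and -1. Since |2| > |-1| and the coefficient of 2^n is non-zero, the ratio tends to 2.

2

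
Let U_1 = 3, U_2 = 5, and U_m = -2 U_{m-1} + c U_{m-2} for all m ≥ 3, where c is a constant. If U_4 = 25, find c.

-5

U_3 = -10 + 3c
U_4 = 20 - c
So 20 - c = 25, giving c = -5.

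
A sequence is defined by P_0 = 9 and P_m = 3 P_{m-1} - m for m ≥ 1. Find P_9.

P_1 = 3*9 - 1 = 26
P_2 = 3*26 - 2 = 76
P_3 = 3*76 - 3 = 225
P_4 = 3*225 - 4 = 671
P_5 = 3*671 - 5 = 2008
P_6 = 3*2008 - 6 = 6018
P_7 = 3*6018 - 7 = 18047
P_8 = 3*18047 - 8 = 54133
P_9 = 3*54133 - 9 = 162390

162390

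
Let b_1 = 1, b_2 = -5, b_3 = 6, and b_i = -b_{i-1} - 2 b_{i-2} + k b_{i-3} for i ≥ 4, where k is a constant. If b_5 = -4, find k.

b_4 = 4 + k
b_5 = -16 - 6k
So -16 - 6k = -4, giving k = -2.

-2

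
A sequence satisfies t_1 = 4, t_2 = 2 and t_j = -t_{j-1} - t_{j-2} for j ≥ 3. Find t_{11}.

2

t_3 = -2 - 4 = -6
t_4 = -(-6) - 2 = 4
t_5 = -4 - (-6) = 2
t_6 = -2 - 4 = -6
t_7 = -(-6) - 2 = 4
t_8 = -4 - (-6) = 2
t_9 = -2 - 4 = -6
t_{10} = -(-6) - 2 = 4
t_{11} = -4 - (-6) = 2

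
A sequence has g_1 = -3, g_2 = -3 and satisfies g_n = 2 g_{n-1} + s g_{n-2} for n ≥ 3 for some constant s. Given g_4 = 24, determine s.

-4

g_3 = -6 - 3s
g_4 = -12 - 9s
So -12 - 9s = 24, giving s = -4.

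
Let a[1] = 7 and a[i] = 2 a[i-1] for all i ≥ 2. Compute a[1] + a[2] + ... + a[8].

a[2] = 2*7 = 14
a[3] = 2*14 = 28
a[4] = 2*28 = 56
a[5] = 2*56 = 112
a[6] = 2*112 = 224
a[7] = 2*224 = 448
a[8] = 2*448 = 896
Sum = 7 + 14 + 28 + 56 + 112 + 224 + 448 + 896 = 1785

1785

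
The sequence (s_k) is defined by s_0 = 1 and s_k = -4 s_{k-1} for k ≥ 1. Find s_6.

s_1 = -4(1) = -4
s_2 = -4(-4) = 16
s_3 = -4(16) = -64
s_4 = -4(-64) = 256
s_5 = -4(256) = -1024
s_6 = -4(-1024) = 4096

4096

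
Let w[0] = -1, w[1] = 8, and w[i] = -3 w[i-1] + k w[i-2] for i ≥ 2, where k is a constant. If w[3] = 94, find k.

2

w[2] = -24 - k
w[3] = 72 + 11k
So 72 + 11k = 94, giving k = 2.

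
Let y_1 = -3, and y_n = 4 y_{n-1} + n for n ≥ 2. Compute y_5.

-571

y_2 = 4·(-3) + 2 = -10
y_3 = 4·(-10) + 3 = -37
y_4 = 4·(-37) + 4 = -144
y_5 = 4·(-144) + 5 = -571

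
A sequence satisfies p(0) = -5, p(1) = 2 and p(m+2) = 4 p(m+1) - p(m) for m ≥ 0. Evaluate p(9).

p(2) = 4(2) - (-5) = 13
p(3) = 4(13) - 2 = 50
p(4) = 4(50) - 13 = 187
p(5) = 4(187) - 50 = 698
p(6) = 4(698) - 187 = 2605
p(7) = 4(2605) - 698 = 9722
p(8) = 4(9722) - 2605 = 36283
p(9) = 4(36283) - 9722 = 135410

135410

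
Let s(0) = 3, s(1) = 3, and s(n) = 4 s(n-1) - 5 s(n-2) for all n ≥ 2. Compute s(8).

-573

s(2) = 4(3) - 5(3) = -3
s(3) = 4(-3) - 5(3) = -27
s(4) = 4(-27) - 5(-3) = -93
s(5) = 4(-93) - 5(-27) = -237
s(6) = 4(-237) - 5(-93) = -483
s(7) = 4(-483) - 5(-237) = -747
s(8) = 4(-747) - 5(-483) = -573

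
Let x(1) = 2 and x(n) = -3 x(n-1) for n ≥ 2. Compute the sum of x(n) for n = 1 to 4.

x(2) = -3*2 = -6
x(3) = -3*(-6) = 18
x(4) = -3*18 = -54
Sum = 2 + (-6) + 18 + (-54) = -40

-40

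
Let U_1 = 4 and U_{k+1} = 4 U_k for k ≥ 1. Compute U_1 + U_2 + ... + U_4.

340

U_2 = 4·4 = 16
U_3 = 4·16 = 64
U_4 = 4·64 = 256
Sum = 4 + 16 + 64 + 256 = 340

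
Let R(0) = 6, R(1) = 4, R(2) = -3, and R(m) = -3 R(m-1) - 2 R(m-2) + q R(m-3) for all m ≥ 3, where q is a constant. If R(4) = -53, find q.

4

R(3) = 1 + 6q
R(4) = 3 - 14q
So 3 - 14q = -53, giving q = 4.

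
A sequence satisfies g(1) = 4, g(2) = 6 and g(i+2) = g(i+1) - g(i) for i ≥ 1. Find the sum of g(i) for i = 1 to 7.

4

g(3) = 6 - 4 = 2
g(4) = 2 - 6 = -4
g(5) = (-4) - 2 = -6
g(6) = (-6) - (-4) = -2
g(7) = (-2) - (-6) = 4
Sum = 4 + 6 + 2 + (-4) + (-6) + (-2) + 4 = 4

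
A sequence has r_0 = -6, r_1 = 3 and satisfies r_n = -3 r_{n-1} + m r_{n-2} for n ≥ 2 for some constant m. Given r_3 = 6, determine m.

r_2 = -9 - 6m
r_3 = 27 + 21m
So 27 + 21m = 6, giving m = -1.

-1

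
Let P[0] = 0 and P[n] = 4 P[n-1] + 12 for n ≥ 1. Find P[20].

4398046511100

The fixed point is 12/(1 - 4) = -4, so P[n] + 4 = 4(P[n-1] + 4).
Hence P[n] = 4·4^n - 4.
P[20] = 4·4^{20} - 4 = 4·1099511627776 - 4 = 4398046511100.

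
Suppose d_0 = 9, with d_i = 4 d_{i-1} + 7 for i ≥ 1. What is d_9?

d_1 = 4*9 + 7 = 43
d_2 = 4*43 + 7 = 179
d_3 = 4*179 + 7 = 723
d_4 = 4*723 + 7 = 2899
d_5 = 4*2899 + 7 = 11603
d_6 = 4*11603 + 7 = 46419
d_7 = 4*46419 + 7 = 185683
d_8 = 4*185683 + 7 = 742739
d_9 = 4*742739 + 7 = 2970963

2970963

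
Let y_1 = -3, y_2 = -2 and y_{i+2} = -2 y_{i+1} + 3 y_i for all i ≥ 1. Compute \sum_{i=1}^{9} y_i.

y_3 = -2*(-2) + 3*(-3) = -5
y_4 = -2*(-5) + 3*(-2) = 4
y_5 = -2*4 + 3*(-5) = -23
y_6 = -2*(-23) + 3*4 = 58
y_7 = -2*58 + 3*(-23) = -185
y_8 = -2*(-185) + 3*58 = 544
y_9 = -2*544 + 3*(-185) = -1643
Sum = (-3) + (-2) + (-5) + 4 + (-23) + 58 + (-185) + 544 + (-1643) = -1255

-1255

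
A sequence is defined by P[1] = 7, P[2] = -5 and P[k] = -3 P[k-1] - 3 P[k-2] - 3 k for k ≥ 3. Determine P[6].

180

P[3] = -3(-5) - 3(7) - 9 = -15
P[4] = -3(-15) - 3(-5) - 12 = 48
P[5] = -3(48) - 3(-15) - 15 = -114
P[6] = -3(-114) - 3(48) - 18 = 180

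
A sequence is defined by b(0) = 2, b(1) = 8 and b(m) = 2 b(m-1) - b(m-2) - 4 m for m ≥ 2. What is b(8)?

-398

b(2) = 2(8) - 2 - 8 = 6
b(3) = 2(6) - 8 - 12 = -8
b(4) = 2(-8) - 6 - 16 = -38
b(5) = 2(-38) - (-8) - 20 = -88
b(6) = 2(-88) - (-38) - 24 = -162
b(7) = 2(-162) - (-88) - 28 = -264
b(8) = 2(-264) - (-162) - 32 = -398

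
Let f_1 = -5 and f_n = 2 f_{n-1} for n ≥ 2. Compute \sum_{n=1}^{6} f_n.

f_2 = 2(-5) = -10
f_3 = 2(-10) = -20
f_4 = 2(-20) = -40
f_5 = 2(-40) = -80
f_6 = 2(-80) = -160
Sum = (-5) + (-10) + (-20) + (-40) + (-80) + (-160) = -315

-315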